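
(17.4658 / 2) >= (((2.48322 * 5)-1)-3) True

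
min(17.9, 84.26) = 17.9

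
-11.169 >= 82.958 False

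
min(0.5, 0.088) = 0.088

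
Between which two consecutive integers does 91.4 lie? 91 and 92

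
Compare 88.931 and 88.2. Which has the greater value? 88.931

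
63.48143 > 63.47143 True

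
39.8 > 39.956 False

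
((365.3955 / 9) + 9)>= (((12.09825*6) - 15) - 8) True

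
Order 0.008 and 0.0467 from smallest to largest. 0.008, 0.0467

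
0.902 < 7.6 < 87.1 True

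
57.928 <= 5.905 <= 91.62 False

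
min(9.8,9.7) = 9.7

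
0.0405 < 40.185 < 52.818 True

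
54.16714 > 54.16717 False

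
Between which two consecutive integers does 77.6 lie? 77 and 78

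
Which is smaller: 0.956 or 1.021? 0.956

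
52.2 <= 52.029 False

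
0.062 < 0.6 True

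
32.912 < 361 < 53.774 False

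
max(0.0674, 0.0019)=0.0674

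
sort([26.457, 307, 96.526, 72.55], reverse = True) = [307, 96.526, 72.55, 26.457]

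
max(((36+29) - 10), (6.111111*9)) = 55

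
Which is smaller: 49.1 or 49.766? 49.1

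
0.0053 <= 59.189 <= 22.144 False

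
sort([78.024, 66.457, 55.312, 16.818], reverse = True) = [78.024, 66.457, 55.312, 16.818]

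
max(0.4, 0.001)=0.4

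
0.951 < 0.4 False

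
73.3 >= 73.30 True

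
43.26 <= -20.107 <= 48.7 False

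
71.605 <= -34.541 False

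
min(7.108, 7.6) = 7.108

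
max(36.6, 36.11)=36.6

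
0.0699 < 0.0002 False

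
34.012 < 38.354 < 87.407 True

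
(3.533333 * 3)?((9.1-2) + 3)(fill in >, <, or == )>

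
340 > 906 False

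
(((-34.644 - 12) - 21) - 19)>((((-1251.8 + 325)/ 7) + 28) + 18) False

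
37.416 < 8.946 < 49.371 False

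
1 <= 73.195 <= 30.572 False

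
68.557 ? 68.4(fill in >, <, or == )>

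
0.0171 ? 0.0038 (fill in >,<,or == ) >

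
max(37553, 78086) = 78086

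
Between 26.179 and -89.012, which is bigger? 26.179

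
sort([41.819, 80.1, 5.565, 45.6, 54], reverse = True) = [80.1, 54, 45.6, 41.819, 5.565]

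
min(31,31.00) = 31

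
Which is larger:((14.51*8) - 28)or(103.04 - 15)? ((14.51*8) - 28)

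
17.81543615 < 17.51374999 False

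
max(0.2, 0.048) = 0.2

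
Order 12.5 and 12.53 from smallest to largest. 12.5, 12.53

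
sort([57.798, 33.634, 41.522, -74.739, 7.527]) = [-74.739, 7.527, 33.634, 41.522, 57.798]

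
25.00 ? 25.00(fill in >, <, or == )==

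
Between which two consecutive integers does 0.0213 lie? 0 and 1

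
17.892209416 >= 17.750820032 True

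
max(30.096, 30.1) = 30.1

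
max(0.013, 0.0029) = 0.013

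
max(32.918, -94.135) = 32.918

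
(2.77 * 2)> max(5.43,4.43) True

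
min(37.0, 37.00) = 37.0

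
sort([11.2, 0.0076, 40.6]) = [0.0076, 11.2, 40.6]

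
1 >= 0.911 True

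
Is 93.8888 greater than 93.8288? Yes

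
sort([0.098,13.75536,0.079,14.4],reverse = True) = [14.4,13.75536,0.098,0.079]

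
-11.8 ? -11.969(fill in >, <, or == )>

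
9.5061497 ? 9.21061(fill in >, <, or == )>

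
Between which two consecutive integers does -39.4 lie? -40 and -39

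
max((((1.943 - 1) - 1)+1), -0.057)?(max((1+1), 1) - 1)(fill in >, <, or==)<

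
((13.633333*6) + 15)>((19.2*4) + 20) False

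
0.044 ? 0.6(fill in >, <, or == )<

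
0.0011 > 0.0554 False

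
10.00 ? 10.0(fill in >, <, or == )==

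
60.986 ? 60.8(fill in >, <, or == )>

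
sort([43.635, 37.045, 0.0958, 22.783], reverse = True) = [43.635, 37.045, 22.783, 0.0958]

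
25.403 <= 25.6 True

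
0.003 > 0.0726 False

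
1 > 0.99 True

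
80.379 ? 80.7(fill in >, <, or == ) <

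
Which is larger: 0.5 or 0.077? 0.5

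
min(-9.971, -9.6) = -9.971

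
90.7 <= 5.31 False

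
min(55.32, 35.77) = 35.77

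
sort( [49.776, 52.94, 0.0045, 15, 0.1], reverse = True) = [52.94, 49.776, 15, 0.1, 0.0045]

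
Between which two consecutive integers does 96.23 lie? 96 and 97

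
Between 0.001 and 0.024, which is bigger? 0.024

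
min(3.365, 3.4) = 3.365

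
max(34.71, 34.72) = 34.72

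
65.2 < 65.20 False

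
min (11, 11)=11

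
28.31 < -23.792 False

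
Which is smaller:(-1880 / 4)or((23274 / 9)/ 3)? (-1880 / 4)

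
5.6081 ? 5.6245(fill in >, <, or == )<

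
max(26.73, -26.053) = 26.73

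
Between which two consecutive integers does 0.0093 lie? 0 and 1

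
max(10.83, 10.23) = 10.83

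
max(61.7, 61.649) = 61.7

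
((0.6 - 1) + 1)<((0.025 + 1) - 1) False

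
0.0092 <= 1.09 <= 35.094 True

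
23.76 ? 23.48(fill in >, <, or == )>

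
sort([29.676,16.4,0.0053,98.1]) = [0.0053,16.4,29.676,98.1]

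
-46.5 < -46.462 True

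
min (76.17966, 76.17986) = 76.17966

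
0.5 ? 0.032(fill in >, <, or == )>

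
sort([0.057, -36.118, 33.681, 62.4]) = [-36.118, 0.057, 33.681, 62.4]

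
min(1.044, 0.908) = 0.908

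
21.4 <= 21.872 True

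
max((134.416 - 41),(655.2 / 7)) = 93.6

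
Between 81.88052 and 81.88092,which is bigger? 81.88092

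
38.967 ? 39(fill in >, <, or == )<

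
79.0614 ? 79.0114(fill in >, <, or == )>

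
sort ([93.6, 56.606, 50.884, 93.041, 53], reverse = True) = [93.6, 93.041, 56.606, 53, 50.884]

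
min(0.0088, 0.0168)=0.0088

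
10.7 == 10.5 False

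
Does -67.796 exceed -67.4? No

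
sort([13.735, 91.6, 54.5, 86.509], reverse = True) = [91.6, 86.509, 54.5, 13.735]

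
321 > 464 False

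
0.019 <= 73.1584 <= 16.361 False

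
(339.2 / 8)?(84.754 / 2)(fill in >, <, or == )>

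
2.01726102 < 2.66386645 True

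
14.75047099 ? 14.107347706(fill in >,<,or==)>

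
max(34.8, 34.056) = 34.8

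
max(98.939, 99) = 99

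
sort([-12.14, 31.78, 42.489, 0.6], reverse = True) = [42.489, 31.78, 0.6, -12.14]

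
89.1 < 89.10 False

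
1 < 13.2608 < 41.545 True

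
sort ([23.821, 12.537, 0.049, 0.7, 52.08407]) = [0.049, 0.7, 12.537, 23.821, 52.08407]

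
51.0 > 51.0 False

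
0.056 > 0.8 False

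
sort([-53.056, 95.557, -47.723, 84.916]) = [-53.056, -47.723, 84.916, 95.557]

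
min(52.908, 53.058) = 52.908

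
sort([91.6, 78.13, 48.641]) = [48.641, 78.13, 91.6]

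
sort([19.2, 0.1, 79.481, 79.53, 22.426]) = [0.1, 19.2, 22.426, 79.481, 79.53]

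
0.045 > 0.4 False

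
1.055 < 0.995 False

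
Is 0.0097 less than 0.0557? Yes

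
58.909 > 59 False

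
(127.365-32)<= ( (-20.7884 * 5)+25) False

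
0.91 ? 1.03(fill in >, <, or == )<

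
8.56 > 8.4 True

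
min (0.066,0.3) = 0.066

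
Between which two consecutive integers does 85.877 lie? 85 and 86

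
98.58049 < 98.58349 True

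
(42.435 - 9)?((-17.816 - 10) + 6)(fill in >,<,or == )>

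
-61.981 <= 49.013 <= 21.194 False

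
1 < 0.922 False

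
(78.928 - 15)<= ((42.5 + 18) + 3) False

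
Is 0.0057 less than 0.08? Yes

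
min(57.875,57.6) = 57.6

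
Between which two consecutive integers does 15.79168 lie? 15 and 16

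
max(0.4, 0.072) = 0.4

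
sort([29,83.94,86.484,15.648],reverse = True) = [86.484,83.94,29,15.648]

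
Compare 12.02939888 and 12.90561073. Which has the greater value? 12.90561073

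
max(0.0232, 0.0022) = 0.0232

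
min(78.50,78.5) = 78.50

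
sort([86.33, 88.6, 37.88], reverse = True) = [88.6, 86.33, 37.88]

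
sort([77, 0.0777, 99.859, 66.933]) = [0.0777, 66.933, 77, 99.859]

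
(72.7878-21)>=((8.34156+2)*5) True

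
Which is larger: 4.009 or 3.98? 4.009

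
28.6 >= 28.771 False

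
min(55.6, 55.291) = 55.291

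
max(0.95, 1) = 1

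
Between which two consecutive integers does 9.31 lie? 9 and 10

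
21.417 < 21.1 False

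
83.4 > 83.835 False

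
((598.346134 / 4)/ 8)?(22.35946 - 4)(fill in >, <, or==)>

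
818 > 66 True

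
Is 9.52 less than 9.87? Yes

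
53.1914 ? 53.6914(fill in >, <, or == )<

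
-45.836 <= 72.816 True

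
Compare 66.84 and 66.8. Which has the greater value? 66.84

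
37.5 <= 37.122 False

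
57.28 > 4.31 True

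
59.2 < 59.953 True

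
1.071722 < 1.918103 True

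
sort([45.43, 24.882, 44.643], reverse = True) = [45.43, 44.643, 24.882]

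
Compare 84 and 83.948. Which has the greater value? 84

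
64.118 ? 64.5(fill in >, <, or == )<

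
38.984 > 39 False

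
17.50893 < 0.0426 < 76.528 False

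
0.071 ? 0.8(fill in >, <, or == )<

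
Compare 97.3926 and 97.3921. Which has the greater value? 97.3926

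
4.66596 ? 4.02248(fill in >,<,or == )>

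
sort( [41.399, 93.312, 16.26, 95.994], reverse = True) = [95.994, 93.312, 41.399, 16.26]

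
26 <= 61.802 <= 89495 True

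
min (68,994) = 68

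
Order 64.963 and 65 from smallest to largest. 64.963, 65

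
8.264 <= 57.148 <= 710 True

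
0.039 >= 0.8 False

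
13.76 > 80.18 False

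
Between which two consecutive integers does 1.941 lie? 1 and 2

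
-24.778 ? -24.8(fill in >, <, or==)>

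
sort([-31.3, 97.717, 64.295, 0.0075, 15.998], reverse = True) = [97.717, 64.295, 15.998, 0.0075, -31.3]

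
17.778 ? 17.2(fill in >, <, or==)>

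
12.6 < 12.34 False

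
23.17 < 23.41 True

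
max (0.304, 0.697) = 0.697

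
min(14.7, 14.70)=14.7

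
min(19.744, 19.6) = 19.6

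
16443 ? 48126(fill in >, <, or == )<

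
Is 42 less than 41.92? No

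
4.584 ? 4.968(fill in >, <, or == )<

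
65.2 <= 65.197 False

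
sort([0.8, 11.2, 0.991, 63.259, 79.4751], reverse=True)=[79.4751, 63.259, 11.2, 0.991, 0.8]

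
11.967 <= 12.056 True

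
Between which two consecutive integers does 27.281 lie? 27 and 28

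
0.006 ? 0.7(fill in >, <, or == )<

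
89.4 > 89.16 True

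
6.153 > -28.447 True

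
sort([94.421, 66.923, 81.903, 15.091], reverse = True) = [94.421, 81.903, 66.923, 15.091]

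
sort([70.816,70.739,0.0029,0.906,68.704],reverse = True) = [70.816,70.739,68.704,0.906,0.0029]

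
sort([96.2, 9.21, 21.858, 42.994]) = [9.21, 21.858, 42.994, 96.2]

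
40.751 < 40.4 False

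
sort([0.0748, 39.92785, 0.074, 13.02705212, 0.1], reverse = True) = [39.92785, 13.02705212, 0.1, 0.0748, 0.074]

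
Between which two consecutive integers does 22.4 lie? 22 and 23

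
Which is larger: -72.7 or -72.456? -72.456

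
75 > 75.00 False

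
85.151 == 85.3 False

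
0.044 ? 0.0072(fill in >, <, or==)>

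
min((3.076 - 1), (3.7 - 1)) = 2.076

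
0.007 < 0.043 True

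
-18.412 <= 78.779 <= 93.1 True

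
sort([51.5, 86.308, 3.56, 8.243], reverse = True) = [86.308, 51.5, 8.243, 3.56]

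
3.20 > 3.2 False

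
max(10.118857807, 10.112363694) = 10.118857807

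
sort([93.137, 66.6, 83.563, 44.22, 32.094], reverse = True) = [93.137, 83.563, 66.6, 44.22, 32.094]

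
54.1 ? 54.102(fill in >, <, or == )<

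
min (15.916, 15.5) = 15.5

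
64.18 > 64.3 False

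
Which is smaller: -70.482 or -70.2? -70.482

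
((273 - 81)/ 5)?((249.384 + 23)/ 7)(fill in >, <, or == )<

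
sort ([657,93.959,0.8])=[0.8,93.959,657]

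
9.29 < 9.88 True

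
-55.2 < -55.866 False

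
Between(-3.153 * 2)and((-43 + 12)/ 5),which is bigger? ((-43 + 12)/ 5)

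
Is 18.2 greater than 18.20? No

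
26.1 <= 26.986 True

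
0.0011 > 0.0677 False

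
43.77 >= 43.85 False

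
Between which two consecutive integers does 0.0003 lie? 0 and 1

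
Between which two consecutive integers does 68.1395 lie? 68 and 69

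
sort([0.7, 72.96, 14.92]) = [0.7, 14.92, 72.96]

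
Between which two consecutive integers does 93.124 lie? 93 and 94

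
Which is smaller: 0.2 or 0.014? 0.014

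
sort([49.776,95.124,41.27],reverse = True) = [95.124,49.776,41.27]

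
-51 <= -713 False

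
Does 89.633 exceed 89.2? Yes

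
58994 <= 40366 False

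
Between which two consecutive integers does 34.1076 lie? 34 and 35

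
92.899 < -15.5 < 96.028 False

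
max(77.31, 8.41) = 77.31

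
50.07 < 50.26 True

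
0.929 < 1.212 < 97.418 True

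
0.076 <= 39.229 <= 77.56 True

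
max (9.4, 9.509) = 9.509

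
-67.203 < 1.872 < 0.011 False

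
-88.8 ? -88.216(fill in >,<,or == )<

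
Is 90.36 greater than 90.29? Yes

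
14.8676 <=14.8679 True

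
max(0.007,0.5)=0.5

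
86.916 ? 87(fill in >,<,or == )<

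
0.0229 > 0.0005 True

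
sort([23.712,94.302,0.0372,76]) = [0.0372,23.712,76,94.302]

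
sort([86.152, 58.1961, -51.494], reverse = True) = [86.152, 58.1961, -51.494]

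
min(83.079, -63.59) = -63.59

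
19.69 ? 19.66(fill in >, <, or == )>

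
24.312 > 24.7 False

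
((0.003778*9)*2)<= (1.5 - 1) True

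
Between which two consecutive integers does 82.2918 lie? 82 and 83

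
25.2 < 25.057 False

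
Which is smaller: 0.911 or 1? 0.911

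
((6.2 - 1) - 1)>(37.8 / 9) False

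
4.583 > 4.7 False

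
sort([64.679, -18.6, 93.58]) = [-18.6, 64.679, 93.58]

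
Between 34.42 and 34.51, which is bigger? 34.51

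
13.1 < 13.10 False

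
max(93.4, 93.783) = 93.783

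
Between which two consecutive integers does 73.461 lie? 73 and 74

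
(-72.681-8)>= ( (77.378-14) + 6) False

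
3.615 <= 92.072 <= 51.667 False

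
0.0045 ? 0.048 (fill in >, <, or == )<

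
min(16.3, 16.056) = 16.056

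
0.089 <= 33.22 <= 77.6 True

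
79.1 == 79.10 True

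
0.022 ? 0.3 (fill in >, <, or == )<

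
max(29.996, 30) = 30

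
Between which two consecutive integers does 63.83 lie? 63 and 64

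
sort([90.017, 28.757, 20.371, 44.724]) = [20.371, 28.757, 44.724, 90.017]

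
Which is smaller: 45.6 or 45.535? 45.535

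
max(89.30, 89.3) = 89.3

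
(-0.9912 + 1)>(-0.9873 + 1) False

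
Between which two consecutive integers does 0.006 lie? 0 and 1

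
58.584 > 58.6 False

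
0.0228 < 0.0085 False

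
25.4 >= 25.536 False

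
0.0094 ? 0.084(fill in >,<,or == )<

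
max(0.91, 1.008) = 1.008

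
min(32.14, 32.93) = 32.14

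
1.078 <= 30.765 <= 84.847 True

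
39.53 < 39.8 True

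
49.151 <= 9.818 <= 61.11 False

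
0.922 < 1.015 True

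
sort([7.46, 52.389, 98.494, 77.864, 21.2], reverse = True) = [98.494, 77.864, 52.389, 21.2, 7.46]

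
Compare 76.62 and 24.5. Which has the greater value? 76.62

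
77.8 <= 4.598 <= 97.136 False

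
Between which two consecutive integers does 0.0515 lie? 0 and 1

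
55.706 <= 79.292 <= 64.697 False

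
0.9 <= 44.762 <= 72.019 True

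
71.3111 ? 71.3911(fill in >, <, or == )<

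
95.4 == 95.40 True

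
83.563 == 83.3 False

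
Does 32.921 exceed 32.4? Yes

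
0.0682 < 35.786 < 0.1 False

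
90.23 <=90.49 True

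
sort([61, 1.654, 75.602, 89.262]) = [1.654, 61, 75.602, 89.262]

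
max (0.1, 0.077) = 0.1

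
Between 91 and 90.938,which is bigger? 91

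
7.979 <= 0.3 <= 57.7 False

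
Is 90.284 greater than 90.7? No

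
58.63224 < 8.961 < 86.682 False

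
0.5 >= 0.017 True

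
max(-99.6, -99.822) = -99.6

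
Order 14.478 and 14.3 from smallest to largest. 14.3, 14.478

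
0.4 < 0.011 False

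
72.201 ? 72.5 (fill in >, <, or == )<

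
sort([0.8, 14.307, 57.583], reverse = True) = [57.583, 14.307, 0.8]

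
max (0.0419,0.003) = 0.0419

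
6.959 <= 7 True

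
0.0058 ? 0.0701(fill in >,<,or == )<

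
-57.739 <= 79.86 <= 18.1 False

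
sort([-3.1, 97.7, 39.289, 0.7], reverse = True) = [97.7, 39.289, 0.7, -3.1]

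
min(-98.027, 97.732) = -98.027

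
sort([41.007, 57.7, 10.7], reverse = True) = [57.7, 41.007, 10.7]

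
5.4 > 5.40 False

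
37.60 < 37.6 False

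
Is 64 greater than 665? No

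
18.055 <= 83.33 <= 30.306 False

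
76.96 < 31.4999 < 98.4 False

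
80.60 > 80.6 False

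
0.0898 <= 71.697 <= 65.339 False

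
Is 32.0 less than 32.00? No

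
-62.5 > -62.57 True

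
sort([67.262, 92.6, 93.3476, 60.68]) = [60.68, 67.262, 92.6, 93.3476]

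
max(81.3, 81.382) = 81.382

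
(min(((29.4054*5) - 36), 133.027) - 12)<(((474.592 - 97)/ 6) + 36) False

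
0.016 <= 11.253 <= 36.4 True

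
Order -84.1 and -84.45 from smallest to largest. -84.45, -84.1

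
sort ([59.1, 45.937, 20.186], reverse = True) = [59.1, 45.937, 20.186]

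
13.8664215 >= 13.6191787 True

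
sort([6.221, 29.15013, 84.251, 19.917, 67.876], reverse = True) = [84.251, 67.876, 29.15013, 19.917, 6.221]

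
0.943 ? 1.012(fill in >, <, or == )<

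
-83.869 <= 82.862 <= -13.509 False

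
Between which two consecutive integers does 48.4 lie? 48 and 49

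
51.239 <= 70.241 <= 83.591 True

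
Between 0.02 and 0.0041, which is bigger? 0.02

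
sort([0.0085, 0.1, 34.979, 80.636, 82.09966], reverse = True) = [82.09966, 80.636, 34.979, 0.1, 0.0085]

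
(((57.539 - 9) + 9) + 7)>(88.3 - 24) True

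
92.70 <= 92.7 True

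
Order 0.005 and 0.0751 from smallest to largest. 0.005, 0.0751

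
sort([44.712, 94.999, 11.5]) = [11.5, 44.712, 94.999]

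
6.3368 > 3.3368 True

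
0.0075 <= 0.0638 True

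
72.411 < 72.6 True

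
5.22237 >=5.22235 True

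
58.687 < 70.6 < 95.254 True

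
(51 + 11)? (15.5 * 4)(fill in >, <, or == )==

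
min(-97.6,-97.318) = -97.6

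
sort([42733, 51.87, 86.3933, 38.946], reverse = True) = [42733, 86.3933, 51.87, 38.946]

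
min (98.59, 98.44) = 98.44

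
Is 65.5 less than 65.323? No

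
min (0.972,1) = 0.972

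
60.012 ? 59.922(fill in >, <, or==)>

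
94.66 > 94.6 True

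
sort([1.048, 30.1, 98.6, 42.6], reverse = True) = [98.6, 42.6, 30.1, 1.048]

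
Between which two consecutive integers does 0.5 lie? 0 and 1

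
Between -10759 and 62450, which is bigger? 62450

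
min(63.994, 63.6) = 63.6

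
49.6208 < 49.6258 True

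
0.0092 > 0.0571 False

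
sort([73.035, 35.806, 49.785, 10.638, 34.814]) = [10.638, 34.814, 35.806, 49.785, 73.035]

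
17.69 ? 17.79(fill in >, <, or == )<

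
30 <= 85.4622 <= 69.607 False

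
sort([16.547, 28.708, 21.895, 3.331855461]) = [3.331855461, 16.547, 21.895, 28.708]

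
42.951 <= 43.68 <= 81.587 True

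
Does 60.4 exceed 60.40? No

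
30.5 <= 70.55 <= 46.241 False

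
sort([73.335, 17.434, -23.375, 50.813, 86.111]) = [-23.375, 17.434, 50.813, 73.335, 86.111]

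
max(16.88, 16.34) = 16.88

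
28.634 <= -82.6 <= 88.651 False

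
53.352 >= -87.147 True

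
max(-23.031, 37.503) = 37.503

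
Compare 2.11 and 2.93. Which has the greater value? 2.93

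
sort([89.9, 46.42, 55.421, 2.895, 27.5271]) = [2.895, 27.5271, 46.42, 55.421, 89.9]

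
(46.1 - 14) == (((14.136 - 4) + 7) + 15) False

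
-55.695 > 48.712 False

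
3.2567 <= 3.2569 True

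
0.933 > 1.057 False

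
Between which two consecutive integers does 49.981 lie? 49 and 50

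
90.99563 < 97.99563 True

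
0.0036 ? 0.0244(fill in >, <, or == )<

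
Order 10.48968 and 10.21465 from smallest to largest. 10.21465, 10.48968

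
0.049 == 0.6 False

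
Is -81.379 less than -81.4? No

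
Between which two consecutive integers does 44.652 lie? 44 and 45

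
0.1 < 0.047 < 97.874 False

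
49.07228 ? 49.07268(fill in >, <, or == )<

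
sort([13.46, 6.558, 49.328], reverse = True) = [49.328, 13.46, 6.558]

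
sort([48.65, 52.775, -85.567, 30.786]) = [-85.567, 30.786, 48.65, 52.775]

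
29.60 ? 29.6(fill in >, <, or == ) ==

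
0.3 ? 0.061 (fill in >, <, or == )>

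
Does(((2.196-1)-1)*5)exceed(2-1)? No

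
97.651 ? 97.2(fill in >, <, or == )>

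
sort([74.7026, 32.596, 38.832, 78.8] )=[32.596, 38.832, 74.7026, 78.8]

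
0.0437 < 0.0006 False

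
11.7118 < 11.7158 True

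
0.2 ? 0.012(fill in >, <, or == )>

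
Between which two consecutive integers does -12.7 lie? -13 and -12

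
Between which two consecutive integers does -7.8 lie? -8 and -7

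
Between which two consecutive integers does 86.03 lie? 86 and 87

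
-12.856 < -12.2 True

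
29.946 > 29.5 True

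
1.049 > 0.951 True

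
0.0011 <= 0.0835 True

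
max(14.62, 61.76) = 61.76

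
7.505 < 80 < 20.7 False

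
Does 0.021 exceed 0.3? No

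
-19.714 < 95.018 True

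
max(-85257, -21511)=-21511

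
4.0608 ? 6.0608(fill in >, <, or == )<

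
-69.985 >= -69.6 False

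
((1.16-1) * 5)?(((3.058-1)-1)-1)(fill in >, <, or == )>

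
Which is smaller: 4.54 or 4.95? 4.54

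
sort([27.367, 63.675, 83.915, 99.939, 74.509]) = [27.367, 63.675, 74.509, 83.915, 99.939]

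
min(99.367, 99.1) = 99.1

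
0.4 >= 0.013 True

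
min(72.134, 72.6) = 72.134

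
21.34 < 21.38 True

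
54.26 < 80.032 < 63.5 False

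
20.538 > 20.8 False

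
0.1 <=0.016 False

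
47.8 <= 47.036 False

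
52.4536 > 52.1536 True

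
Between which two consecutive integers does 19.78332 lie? 19 and 20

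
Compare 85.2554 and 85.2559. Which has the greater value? 85.2559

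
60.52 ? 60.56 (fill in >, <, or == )<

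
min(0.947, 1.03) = 0.947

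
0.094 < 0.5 True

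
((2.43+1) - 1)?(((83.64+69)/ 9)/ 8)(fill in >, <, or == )>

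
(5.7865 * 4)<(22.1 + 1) False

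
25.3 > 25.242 True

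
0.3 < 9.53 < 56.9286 True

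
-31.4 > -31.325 False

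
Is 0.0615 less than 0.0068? No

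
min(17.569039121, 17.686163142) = 17.569039121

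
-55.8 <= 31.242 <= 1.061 False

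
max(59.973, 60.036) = 60.036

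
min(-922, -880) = -922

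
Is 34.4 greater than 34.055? Yes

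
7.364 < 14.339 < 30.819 True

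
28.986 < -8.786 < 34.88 False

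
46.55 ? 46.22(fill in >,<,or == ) >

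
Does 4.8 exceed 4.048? Yes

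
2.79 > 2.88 False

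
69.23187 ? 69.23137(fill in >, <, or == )>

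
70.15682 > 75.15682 False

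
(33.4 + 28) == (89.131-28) False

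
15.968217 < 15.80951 False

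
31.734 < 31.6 False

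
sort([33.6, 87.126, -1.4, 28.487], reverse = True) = [87.126, 33.6, 28.487, -1.4]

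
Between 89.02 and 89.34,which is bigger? 89.34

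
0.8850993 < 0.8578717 False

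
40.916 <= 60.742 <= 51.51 False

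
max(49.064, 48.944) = 49.064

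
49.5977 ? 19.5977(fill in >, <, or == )>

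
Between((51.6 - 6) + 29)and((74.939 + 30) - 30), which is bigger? ((74.939 + 30) - 30)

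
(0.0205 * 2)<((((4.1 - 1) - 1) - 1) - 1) True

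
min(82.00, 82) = 82.00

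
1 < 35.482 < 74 True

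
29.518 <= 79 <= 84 True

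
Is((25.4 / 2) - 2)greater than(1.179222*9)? Yes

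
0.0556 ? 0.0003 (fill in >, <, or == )>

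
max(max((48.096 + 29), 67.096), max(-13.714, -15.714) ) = 77.096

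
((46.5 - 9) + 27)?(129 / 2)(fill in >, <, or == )==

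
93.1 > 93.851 False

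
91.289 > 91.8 False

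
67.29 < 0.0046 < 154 False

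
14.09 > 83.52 False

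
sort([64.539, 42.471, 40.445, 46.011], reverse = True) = [64.539, 46.011, 42.471, 40.445]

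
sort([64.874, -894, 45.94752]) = [-894, 45.94752, 64.874]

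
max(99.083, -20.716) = 99.083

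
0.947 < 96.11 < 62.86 False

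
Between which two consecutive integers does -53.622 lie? -54 and -53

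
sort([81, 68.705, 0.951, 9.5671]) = [0.951, 9.5671, 68.705, 81]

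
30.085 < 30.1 True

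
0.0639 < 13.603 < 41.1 True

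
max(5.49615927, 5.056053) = 5.49615927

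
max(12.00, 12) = 12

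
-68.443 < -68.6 False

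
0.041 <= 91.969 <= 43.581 False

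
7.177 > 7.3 False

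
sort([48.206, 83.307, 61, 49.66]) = [48.206, 49.66, 61, 83.307]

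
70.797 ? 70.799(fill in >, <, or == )<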